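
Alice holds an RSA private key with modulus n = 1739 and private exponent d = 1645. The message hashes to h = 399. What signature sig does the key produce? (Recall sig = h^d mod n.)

584

h^1645 mod 1739 = 584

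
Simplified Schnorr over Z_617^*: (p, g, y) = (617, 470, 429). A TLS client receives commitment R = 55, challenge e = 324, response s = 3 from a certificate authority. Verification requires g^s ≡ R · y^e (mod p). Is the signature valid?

valid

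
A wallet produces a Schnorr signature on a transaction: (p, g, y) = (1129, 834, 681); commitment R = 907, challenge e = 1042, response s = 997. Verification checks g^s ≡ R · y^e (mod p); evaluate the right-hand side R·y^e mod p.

681^2 = 463761 ≡ 871
681^4 ≡ 871^2 = 758641 ≡ 1082
681^8 ≡ 1082^2 = 1170724 ≡ 1080
681^16 ≡ 1080^2 = 1166400 ≡ 143
681^32 ≡ 143^2 = 20449 ≡ 127
681^64 ≡ 127^2 = 16129 ≡ 323
681^128 ≡ 323^2 = 104329 ≡ 461
681^256 ≡ 461^2 = 212521 ≡ 269
681^512 ≡ 269^2 = 72361 ≡ 105
681^1024 ≡ 105^2 = 11025 ≡ 864
1042 = 1024 + 16 + 2, so 681^1042 ≡ 864·143·871 ≡ 899 (mod 1129)
R · y^e ≡ 907·899 = 815393 ≡ 255 (mod 1129)

255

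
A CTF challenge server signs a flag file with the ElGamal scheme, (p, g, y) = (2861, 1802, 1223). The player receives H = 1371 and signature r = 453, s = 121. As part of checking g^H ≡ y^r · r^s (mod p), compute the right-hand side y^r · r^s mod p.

1223^2 = 1495729 ≡ 2287
1223^4 ≡ 2287^2 = 5230369 ≡ 461
1223^8 ≡ 461^2 = 212521 ≡ 807
1223^16 ≡ 807^2 = 651249 ≡ 1802
1223^32 ≡ 1802^2 = 3247204 ≡ 2830
1223^64 ≡ 2830^2 = 8008900 ≡ 961
1223^128 ≡ 961^2 = 923521 ≡ 2279
1223^256 ≡ 2279^2 = 5193841 ≡ 1126
453 = 256 + 128 + 64 + 4 + 1, so 1223^453 ≡ 1126·2279·961·461·1223 ≡ 826 (mod 2861)
453^2 = 205209 ≡ 2078
453^4 ≡ 2078^2 = 4318084 ≡ 835
453^8 ≡ 835^2 = 697225 ≡ 2002
453^16 ≡ 2002^2 = 4008004 ≡ 2604
453^32 ≡ 2604^2 = 6780816 ≡ 246
453^64 ≡ 246^2 = 60516 ≡ 435
121 = 64 + 32 + 16 + 8 + 1, so 453^121 ≡ 435·246·2604·2002·453 ≡ 2141 (mod 2861)
y^r · r^s ≡ 826·2141 = 1768466 ≡ 368 (mod 2861)

368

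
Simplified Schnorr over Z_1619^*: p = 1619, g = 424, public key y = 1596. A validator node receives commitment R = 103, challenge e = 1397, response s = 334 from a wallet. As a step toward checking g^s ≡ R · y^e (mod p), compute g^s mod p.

212

Squares mod 1619: 424^1≡424, 424^2≡67, 424^4≡1251, 424^8≡1047, 424^16≡146, 424^32≡269, 424^64≡1125, 424^128≡1186, 424^256≡1304
334 = 256 + 64 + 8 + 4 + 2, so 424^334 ≡ 1304·1125·1047·1251·67 ≡ 212 (mod 1619)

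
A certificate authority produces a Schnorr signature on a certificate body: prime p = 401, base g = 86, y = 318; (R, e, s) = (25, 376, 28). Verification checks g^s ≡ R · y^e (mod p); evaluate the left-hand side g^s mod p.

331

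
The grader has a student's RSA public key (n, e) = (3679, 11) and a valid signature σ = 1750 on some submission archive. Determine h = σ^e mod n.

σ^2 ≡ 1750^2 = 3062500 ≡ 1572
σ^4 ≡ 1572^2 = 2471184 ≡ 2575
σ^8 ≡ 2575^2 = 6630625 ≡ 1067
11 = 8 + 2 + 1, so σ^11 ≡ 1067·1572·1750 ≡ 1097 (mod 3679)

1097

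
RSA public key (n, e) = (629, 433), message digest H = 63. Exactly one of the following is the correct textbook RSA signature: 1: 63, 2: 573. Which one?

1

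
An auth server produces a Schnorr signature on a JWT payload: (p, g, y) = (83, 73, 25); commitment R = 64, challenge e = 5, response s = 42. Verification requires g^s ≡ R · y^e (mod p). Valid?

g^s mod p:
73^2 = 5329 ≡ 17
73^4 ≡ 17^2 = 289 ≡ 40
73^8 ≡ 40^2 = 1600 ≡ 23
73^16 ≡ 23^2 = 529 ≡ 31
73^32 ≡ 31^2 = 961 ≡ 48
42 = 32 + 8 + 2, so 73^42 ≡ 48·23·17 ≡ 10 (mod 83)
R · y^e mod p:
25^2 = 625 ≡ 44
25^4 ≡ 44^2 = 1936 ≡ 27
5 = 4 + 1, so 25^5 ≡ 27·25 ≡ 11 (mod 83)
64·11 = 704 ≡ 40 (mod 83)
10 ≠ 40; the check fails.

no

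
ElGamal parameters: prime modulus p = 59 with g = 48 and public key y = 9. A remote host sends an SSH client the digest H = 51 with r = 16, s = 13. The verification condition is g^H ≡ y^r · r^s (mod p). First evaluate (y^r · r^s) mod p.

29

9^2 = 81 ≡ 22
9^4 ≡ 22^2 = 484 ≡ 12
9^8 ≡ 12^2 = 144 ≡ 26
9^16 ≡ 26^2 = 676 ≡ 27
16^2 = 256 ≡ 20
16^4 ≡ 20^2 = 400 ≡ 46
16^8 ≡ 46^2 = 2116 ≡ 51
13 = 8 + 4 + 1, so 16^13 ≡ 51·46·16 ≡ 12 (mod 59)
y^r · r^s ≡ 27·12 = 324 ≡ 29 (mod 59)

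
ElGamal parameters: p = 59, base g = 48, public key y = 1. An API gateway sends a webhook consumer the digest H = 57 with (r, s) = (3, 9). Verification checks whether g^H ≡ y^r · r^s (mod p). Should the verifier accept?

reject

Left side g^H mod p:
48^2 = 2304 ≡ 3
48^4 ≡ 3^2 = 9
48^8 ≡ 9^2 = 81 ≡ 22
48^16 ≡ 22^2 = 484 ≡ 12
48^32 ≡ 12^2 = 144 ≡ 26
57 = 32 + 16 + 8 + 1, so 48^57 ≡ 26·12·22·48 ≡ 16 (mod 59)
Right side y^r · r^s mod p:
1^2 = 1
3 = 2 + 1, so 1^3 ≡ 1·1 ≡ 1 (mod 59)
3^2 = 9
3^4 ≡ 9^2 = 81 ≡ 22
3^8 ≡ 22^2 = 484 ≡ 12
9 = 8 + 1, so 3^9 ≡ 12·3 ≡ 36 (mod 59)
1·36 = 36 ≡ 36 (mod 59)
16 ≠ 36, so verification fails.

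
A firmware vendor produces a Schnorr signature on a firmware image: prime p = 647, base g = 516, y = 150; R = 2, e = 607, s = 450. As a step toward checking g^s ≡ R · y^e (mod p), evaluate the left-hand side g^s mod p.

516^450 mod 647 = 4

4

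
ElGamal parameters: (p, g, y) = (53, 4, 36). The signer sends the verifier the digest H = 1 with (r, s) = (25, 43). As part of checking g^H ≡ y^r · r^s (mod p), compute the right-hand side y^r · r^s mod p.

4

36^2 = 1296 ≡ 24
36^4 ≡ 24^2 = 576 ≡ 46
36^8 ≡ 46^2 = 2116 ≡ 49
36^16 ≡ 49^2 = 2401 ≡ 16
25 = 16 + 8 + 1, so 36^25 ≡ 16·49·36 ≡ 28 (mod 53)
25^2 = 625 ≡ 42
25^4 ≡ 42^2 = 1764 ≡ 15
25^8 ≡ 15^2 = 225 ≡ 13
25^16 ≡ 13^2 = 169 ≡ 10
25^32 ≡ 10^2 = 100 ≡ 47
43 = 32 + 8 + 2 + 1, so 25^43 ≡ 47·13·42·25 ≡ 38 (mod 53)
y^r · r^s ≡ 28·38 = 1064 ≡ 4 (mod 53)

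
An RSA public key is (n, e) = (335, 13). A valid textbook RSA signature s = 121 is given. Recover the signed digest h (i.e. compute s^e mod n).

s^2 ≡ 121^2 = 14641 ≡ 236
s^4 ≡ 236^2 = 55696 ≡ 86
s^8 ≡ 86^2 = 7396 ≡ 26
13 = 8 + 4 + 1, so s^13 ≡ 26·86·121 ≡ 211 (mod 335)

211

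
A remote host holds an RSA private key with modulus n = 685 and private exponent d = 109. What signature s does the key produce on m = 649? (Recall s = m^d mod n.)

244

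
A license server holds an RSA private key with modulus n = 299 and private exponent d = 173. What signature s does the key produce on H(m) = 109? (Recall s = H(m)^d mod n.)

5

Squares mod 299: (H(m))^1≡109, (H(m))^2≡220, (H(m))^4≡261, (H(m))^8≡248, (H(m))^16≡209, (H(m))^32≡27, (H(m))^64≡131, (H(m))^128≡118
173 = 128 + 32 + 8 + 4 + 1, so (H(m))^173 ≡ 118·27·248·261·109 ≡ 5 (mod 299)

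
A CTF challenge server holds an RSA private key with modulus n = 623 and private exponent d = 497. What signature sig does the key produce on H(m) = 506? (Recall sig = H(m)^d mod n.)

172

(H(m))^2 ≡ 506^2 = 256036 ≡ 606
(H(m))^4 ≡ 606^2 = 367236 ≡ 289
(H(m))^8 ≡ 289^2 = 83521 ≡ 39
(H(m))^16 ≡ 39^2 = 1521 ≡ 275
(H(m))^32 ≡ 275^2 = 75625 ≡ 242
(H(m))^64 ≡ 242^2 = 58564 ≡ 2
(H(m))^128 ≡ 2^2 = 4
(H(m))^256 ≡ 4^2 = 16
497 = 256 + 128 + 64 + 32 + 16 + 1, so (H(m))^497 ≡ 16·4·2·242·275·506 ≡ 172 (mod 623)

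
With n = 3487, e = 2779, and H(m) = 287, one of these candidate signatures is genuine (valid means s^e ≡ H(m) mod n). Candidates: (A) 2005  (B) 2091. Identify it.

Candidate A: 2005^2 = 4020025 ≡ 3001; 2005^4 ≡ 3001^2 = 9006001 ≡ 2567; 2005^8 ≡ 2567^2 = 6589489 ≡ 2546; 2005^16 ≡ 2546^2 = 6482116 ≡ 3270; 2005^32 ≡ 3270^2 = 10692900 ≡ 1758; 2005^64 ≡ 1758^2 = 3090564 ≡ 1082; 2005^128 ≡ 1082^2 = 1170724 ≡ 2579; 2005^256 ≡ 2579^2 = 6651241 ≡ 1532; 2005^512 ≡ 1532^2 = 2347024 ≡ 273; 2005^1024 ≡ 273^2 = 74529 ≡ 1302; 2005^2048 ≡ 1302^2 = 1695204 ≡ 522; 2779 = 2048 + 512 + 128 + 64 + 16 + 8 + 2 + 1, so 2005^2779 ≡ 522·273·2579·1082·3270·2546·3001·2005 ≡ 1500 (mod 3487)
Candidate B: 2091^2 = 4372281 ≡ 3070; 2091^4 ≡ 3070^2 = 9424900 ≡ 3026; 2091^8 ≡ 3026^2 = 9156676 ≡ 3301; 2091^16 ≡ 3301^2 = 10896601 ≡ 3213; 2091^32 ≡ 3213^2 = 10323369 ≡ 1849; 2091^64 ≡ 1849^2 = 3418801 ≡ 1541; 2091^128 ≡ 1541^2 = 2374681 ≡ 34; 2091^256 ≡ 34^2 = 1156; 2091^512 ≡ 1156^2 = 1336336 ≡ 815; 2091^1024 ≡ 815^2 = 664225 ≡ 1695; 2091^2048 ≡ 1695^2 = 2873025 ≡ 3224; 2779 = 2048 + 512 + 128 + 64 + 16 + 8 + 2 + 1, so 2091^2779 ≡ 3224·815·34·1541·3213·3301·3070·2091 ≡ 287 (mod 3487)
  → matches H(m) = 287

B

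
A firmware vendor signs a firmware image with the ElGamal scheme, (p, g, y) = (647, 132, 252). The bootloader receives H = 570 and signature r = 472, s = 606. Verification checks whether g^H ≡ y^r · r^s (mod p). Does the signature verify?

verifies

Left side g^H mod p:
132^2 = 17424 ≡ 602
132^4 ≡ 602^2 = 362404 ≡ 84
132^8 ≡ 84^2 = 7056 ≡ 586
132^16 ≡ 586^2 = 343396 ≡ 486
132^32 ≡ 486^2 = 236196 ≡ 41
132^64 ≡ 41^2 = 1681 ≡ 387
132^128 ≡ 387^2 = 149769 ≡ 312
132^256 ≡ 312^2 = 97344 ≡ 294
132^512 ≡ 294^2 = 86436 ≡ 385
570 = 512 + 32 + 16 + 8 + 2, so 132^570 ≡ 385·41·486·586·602 ≡ 338 (mod 647)
Right side y^r · r^s mod p:
252^2 = 63504 ≡ 98
252^4 ≡ 98^2 = 9604 ≡ 546
252^8 ≡ 546^2 = 298116 ≡ 496
252^16 ≡ 496^2 = 246016 ≡ 156
252^32 ≡ 156^2 = 24336 ≡ 397
252^64 ≡ 397^2 = 157609 ≡ 388
252^128 ≡ 388^2 = 150544 ≡ 440
252^256 ≡ 440^2 = 193600 ≡ 147
472 = 256 + 128 + 64 + 16 + 8, so 252^472 ≡ 147·440·388·156·496 ≡ 238 (mod 647)
472^2 = 222784 ≡ 216
472^4 ≡ 216^2 = 46656 ≡ 72
472^8 ≡ 72^2 = 5184 ≡ 8
472^16 ≡ 8^2 = 64
472^32 ≡ 64^2 = 4096 ≡ 214
472^64 ≡ 214^2 = 45796 ≡ 506
472^128 ≡ 506^2 = 256036 ≡ 471
472^256 ≡ 471^2 = 221841 ≡ 567
472^512 ≡ 567^2 = 321489 ≡ 577
606 = 512 + 64 + 16 + 8 + 4 + 2, so 472^606 ≡ 577·506·64·8·72·216 ≡ 469 (mod 647)
238·469 = 111622 ≡ 338 (mod 647)
338 ≡ 338 (mod 647), so the signature is genuine.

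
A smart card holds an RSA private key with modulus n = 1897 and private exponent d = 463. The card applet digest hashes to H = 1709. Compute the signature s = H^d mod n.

1072

Squares mod 1897: H^1≡1709, H^2≡1198, H^4≡1072, H^8≡1499, H^16≡953, H^32≡1443, H^64≡1240, H^128≡1030, H^256≡477
463 = 256 + 128 + 64 + 8 + 4 + 2 + 1, so H^463 ≡ 477·1030·1240·1499·1072·1198·1709 ≡ 1072 (mod 1897)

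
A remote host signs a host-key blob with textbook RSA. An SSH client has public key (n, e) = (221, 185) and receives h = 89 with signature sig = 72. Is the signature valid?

valid

sig^2 ≡ 72^2 = 5184 ≡ 101
sig^4 ≡ 101^2 = 10201 ≡ 35
sig^8 ≡ 35^2 = 1225 ≡ 120
sig^16 ≡ 120^2 = 14400 ≡ 35
sig^32 ≡ 35^2 = 1225 ≡ 120
sig^64 ≡ 120^2 = 14400 ≡ 35
sig^128 ≡ 35^2 = 1225 ≡ 120
185 = 128 + 32 + 16 + 8 + 1, so sig^185 ≡ 120·120·35·120·72 ≡ 89 (mod 221)
Since 89 equals the digest 89, verification succeeds.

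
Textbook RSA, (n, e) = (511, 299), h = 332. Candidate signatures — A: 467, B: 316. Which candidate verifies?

A

Candidate A: Squares mod 511: 467^1≡467, 467^2≡403, 467^4≡422, 467^8≡256, 467^16≡128, 467^32≡32, 467^64≡2, 467^128≡4, 467^256≡16; 299 = 256 + 32 + 8 + 2 + 1, so 467^299 ≡ 16·32·256·403·467 ≡ 332 (mod 511)
  → matches h = 332
Candidate B: Squares mod 511: 316^1≡316, 316^2≡211, 316^4≡64, 316^8≡8, 316^16≡64, 316^32≡8, 316^64≡64, 316^128≡8, 316^256≡64; 299 = 256 + 32 + 8 + 2 + 1, so 316^299 ≡ 64·8·8·211·316 ≡ 435 (mod 511)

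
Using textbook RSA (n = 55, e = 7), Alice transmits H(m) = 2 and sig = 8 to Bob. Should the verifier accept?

accept

sig^2 ≡ 8^2 = 64 ≡ 9
sig^4 ≡ 9^2 = 81 ≡ 26
7 = 4 + 2 + 1, so sig^7 ≡ 26·9·8 ≡ 2 (mod 55)
Since 2 equals the digest 2, verification succeeds.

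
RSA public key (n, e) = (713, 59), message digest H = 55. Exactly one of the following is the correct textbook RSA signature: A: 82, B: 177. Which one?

Candidate A: Squares mod 713: 82^1≡82, 82^2≡307, 82^4≡133, 82^8≡577, 82^16≡671, 82^32≡338; 59 = 32 + 16 + 8 + 2 + 1, so 82^59 ≡ 338·671·577·307·82 ≡ 386 (mod 713)
Candidate B: Squares mod 713: 177^1≡177, 177^2≡670, 177^4≡423, 177^8≡679, 177^16≡443, 177^32≡174; 59 = 32 + 16 + 8 + 2 + 1, so 177^59 ≡ 174·443·679·670·177 ≡ 55 (mod 713)
  → matches H = 55

B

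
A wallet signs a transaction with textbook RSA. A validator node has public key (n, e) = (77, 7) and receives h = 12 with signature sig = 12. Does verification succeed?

passes

Squares mod 77: sig^1≡12, sig^2≡67, sig^4≡23
7 = 4 + 2 + 1, so sig^7 ≡ 23·67·12 ≡ 12 (mod 77)
sig^7 mod 77 = 12 matches h.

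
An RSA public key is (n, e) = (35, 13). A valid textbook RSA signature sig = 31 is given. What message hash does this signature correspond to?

31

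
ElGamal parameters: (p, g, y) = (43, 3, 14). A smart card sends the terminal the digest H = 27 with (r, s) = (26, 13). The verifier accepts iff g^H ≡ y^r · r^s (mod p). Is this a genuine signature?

Left side g^H mod p:
3^2 = 9
3^4 ≡ 9^2 = 81 ≡ 38
3^8 ≡ 38^2 = 1444 ≡ 25
3^16 ≡ 25^2 = 625 ≡ 23
27 = 16 + 8 + 2 + 1, so 3^27 ≡ 23·25·9·3 ≡ 2 (mod 43)
Right side y^r · r^s mod p:
14^2 = 196 ≡ 24
14^4 ≡ 24^2 = 576 ≡ 17
14^8 ≡ 17^2 = 289 ≡ 31
14^16 ≡ 31^2 = 961 ≡ 15
26 = 16 + 8 + 2, so 14^26 ≡ 15·31·24 ≡ 23 (mod 43)
26^2 = 676 ≡ 31
26^4 ≡ 31^2 = 961 ≡ 15
26^8 ≡ 15^2 = 225 ≡ 10
13 = 8 + 4 + 1, so 26^13 ≡ 10·15·26 ≡ 30 (mod 43)
23·30 = 690 ≡ 2 (mod 43)
2 ≡ 2 (mod 43), so the signature is genuine.

genuine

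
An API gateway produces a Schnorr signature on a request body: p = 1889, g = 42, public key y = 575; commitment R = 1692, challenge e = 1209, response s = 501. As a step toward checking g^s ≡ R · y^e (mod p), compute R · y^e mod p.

Squares mod 1889: 575^1≡575, 575^2≡50, 575^4≡611, 575^8≡1188, 575^16≡261, 575^32≡117, 575^64≡466, 575^128≡1810, 575^256≡574, 575^512≡790, 575^1024≡730
1209 = 1024 + 128 + 32 + 16 + 8 + 1, so 575^1209 ≡ 730·1810·117·261·1188·575 ≡ 1559 (mod 1889)
R · y^e ≡ 1692·1559 = 2637828 ≡ 784 (mod 1889)

784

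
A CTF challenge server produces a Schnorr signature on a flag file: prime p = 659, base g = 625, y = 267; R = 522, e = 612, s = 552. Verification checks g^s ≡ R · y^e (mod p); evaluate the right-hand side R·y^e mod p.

556

267^2 = 71289 ≡ 117
267^4 ≡ 117^2 = 13689 ≡ 509
267^8 ≡ 509^2 = 259081 ≡ 94
267^16 ≡ 94^2 = 8836 ≡ 269
267^32 ≡ 269^2 = 72361 ≡ 530
267^64 ≡ 530^2 = 280900 ≡ 166
267^128 ≡ 166^2 = 27556 ≡ 537
267^256 ≡ 537^2 = 288369 ≡ 386
267^512 ≡ 386^2 = 148996 ≡ 62
612 = 512 + 64 + 32 + 4, so 267^612 ≡ 62·166·530·509 ≡ 400 (mod 659)
R · y^e ≡ 522·400 = 208800 ≡ 556 (mod 659)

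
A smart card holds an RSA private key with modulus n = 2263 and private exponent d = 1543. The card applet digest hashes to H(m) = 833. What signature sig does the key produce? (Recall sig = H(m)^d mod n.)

153

(H(m))^2 ≡ 833^2 = 693889 ≡ 1411
(H(m))^4 ≡ 1411^2 = 1990921 ≡ 1744
(H(m))^8 ≡ 1744^2 = 3041536 ≡ 64
(H(m))^16 ≡ 64^2 = 4096 ≡ 1833
(H(m))^32 ≡ 1833^2 = 3359889 ≡ 1597
(H(m))^64 ≡ 1597^2 = 2550409 ≡ 8
(H(m))^128 ≡ 8^2 = 64
(H(m))^256 ≡ 64^2 = 4096 ≡ 1833
(H(m))^512 ≡ 1833^2 = 3359889 ≡ 1597
(H(m))^1024 ≡ 1597^2 = 2550409 ≡ 8
1543 = 1024 + 512 + 4 + 2 + 1, so (H(m))^1543 ≡ 8·1597·1744·1411·833 ≡ 153 (mod 2263)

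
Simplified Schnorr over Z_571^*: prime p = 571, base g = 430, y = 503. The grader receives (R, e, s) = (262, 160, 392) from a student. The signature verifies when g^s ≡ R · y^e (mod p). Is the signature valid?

invalid

g^s mod p:
430^2 = 184900 ≡ 467
430^4 ≡ 467^2 = 218089 ≡ 538
430^8 ≡ 538^2 = 289444 ≡ 518
430^16 ≡ 518^2 = 268324 ≡ 525
430^32 ≡ 525^2 = 275625 ≡ 403
430^64 ≡ 403^2 = 162409 ≡ 245
430^128 ≡ 245^2 = 60025 ≡ 70
430^256 ≡ 70^2 = 4900 ≡ 332
392 = 256 + 128 + 8, so 430^392 ≡ 332·70·518 ≡ 498 (mod 571)
R · y^e mod p:
503^2 = 253009 ≡ 56
503^4 ≡ 56^2 = 3136 ≡ 281
503^8 ≡ 281^2 = 78961 ≡ 163
503^16 ≡ 163^2 = 26569 ≡ 303
503^32 ≡ 303^2 = 91809 ≡ 449
503^64 ≡ 449^2 = 201601 ≡ 38
503^128 ≡ 38^2 = 1444 ≡ 302
160 = 128 + 32, so 503^160 ≡ 302·449 ≡ 271 (mod 571)
262·271 = 71002 ≡ 198 (mod 571)
498 ≠ 198; the check fails.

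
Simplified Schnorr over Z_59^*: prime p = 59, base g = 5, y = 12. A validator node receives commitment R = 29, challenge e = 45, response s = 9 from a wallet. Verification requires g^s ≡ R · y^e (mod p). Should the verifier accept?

reject

g^s mod p:
5^2 = 25
5^4 ≡ 25^2 = 625 ≡ 35
5^8 ≡ 35^2 = 1225 ≡ 45
9 = 8 + 1, so 5^9 ≡ 45·5 ≡ 48 (mod 59)
R · y^e mod p:
12^2 = 144 ≡ 26
12^4 ≡ 26^2 = 676 ≡ 27
12^8 ≡ 27^2 = 729 ≡ 21
12^16 ≡ 21^2 = 441 ≡ 28
12^32 ≡ 28^2 = 784 ≡ 17
45 = 32 + 8 + 4 + 1, so 12^45 ≡ 17·21·27·12 ≡ 28 (mod 59)
29·28 = 812 ≡ 45 (mod 59)
48 ≠ 45; the check fails.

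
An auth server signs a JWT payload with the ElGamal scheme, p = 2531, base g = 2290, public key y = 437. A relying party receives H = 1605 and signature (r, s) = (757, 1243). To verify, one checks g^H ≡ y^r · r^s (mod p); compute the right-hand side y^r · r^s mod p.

1598

437^2 = 190969 ≡ 1144
437^4 ≡ 1144^2 = 1308736 ≡ 209
437^8 ≡ 209^2 = 43681 ≡ 654
437^16 ≡ 654^2 = 427716 ≡ 2508
437^32 ≡ 2508^2 = 6290064 ≡ 529
437^64 ≡ 529^2 = 279841 ≡ 1431
437^128 ≡ 1431^2 = 2047761 ≡ 182
437^256 ≡ 182^2 = 33124 ≡ 221
437^512 ≡ 221^2 = 48841 ≡ 752
757 = 512 + 128 + 64 + 32 + 16 + 4 + 1, so 437^757 ≡ 752·182·1431·529·2508·209·437 ≡ 2225 (mod 2531)
757^2 = 573049 ≡ 1043
757^4 ≡ 1043^2 = 1087849 ≡ 2050
757^8 ≡ 2050^2 = 4202500 ≡ 1040
757^16 ≡ 1040^2 = 1081600 ≡ 863
757^32 ≡ 863^2 = 744769 ≡ 655
757^64 ≡ 655^2 = 429025 ≡ 1286
757^128 ≡ 1286^2 = 1653796 ≡ 1053
757^256 ≡ 1053^2 = 1108809 ≡ 231
757^512 ≡ 231^2 = 53361 ≡ 210
757^1024 ≡ 210^2 = 44100 ≡ 1073
1243 = 1024 + 128 + 64 + 16 + 8 + 2 + 1, so 757^1243 ≡ 1073·1053·1286·863·1040·1043·757 ≡ 276 (mod 2531)
y^r · r^s ≡ 2225·276 = 614100 ≡ 1598 (mod 2531)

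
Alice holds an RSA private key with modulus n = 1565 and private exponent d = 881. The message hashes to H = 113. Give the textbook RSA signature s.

1233

Squares mod 1565: H^1≡113, H^2≡249, H^4≡966, H^8≡416, H^16≡906, H^32≡776, H^64≡1216, H^128≡1296, H^256≡371, H^512≡1486
881 = 512 + 256 + 64 + 32 + 16 + 1, so H^881 ≡ 1486·371·1216·776·906·113 ≡ 1233 (mod 1565)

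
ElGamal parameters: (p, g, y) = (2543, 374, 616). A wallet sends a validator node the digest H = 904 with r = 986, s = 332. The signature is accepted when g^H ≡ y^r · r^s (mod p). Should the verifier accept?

Left side g^H mod p:
374^2 = 139876 ≡ 11
374^4 ≡ 11^2 = 121
374^8 ≡ 121^2 = 14641 ≡ 1926
374^16 ≡ 1926^2 = 3709476 ≡ 1782
374^32 ≡ 1782^2 = 3175524 ≡ 1860
374^64 ≡ 1860^2 = 3459600 ≡ 1120
374^128 ≡ 1120^2 = 1254400 ≡ 701
374^256 ≡ 701^2 = 491401 ≡ 602
374^512 ≡ 602^2 = 362404 ≡ 1298
904 = 512 + 256 + 128 + 8, so 374^904 ≡ 1298·602·701·1926 ≡ 1086 (mod 2543)
Right side y^r · r^s mod p:
616^2 = 379456 ≡ 549
616^4 ≡ 549^2 = 301401 ≡ 1327
616^8 ≡ 1327^2 = 1760929 ≡ 1173
616^16 ≡ 1173^2 = 1375929 ≡ 166
616^32 ≡ 166^2 = 27556 ≡ 2126
616^64 ≡ 2126^2 = 4519876 ≡ 965
616^128 ≡ 965^2 = 931225 ≡ 487
616^256 ≡ 487^2 = 237169 ≡ 670
616^512 ≡ 670^2 = 448900 ≡ 1332
986 = 512 + 256 + 128 + 64 + 16 + 8 + 2, so 616^986 ≡ 1332·670·487·965·166·1173·549 ≡ 1309 (mod 2543)
986^2 = 972196 ≡ 770
986^4 ≡ 770^2 = 592900 ≡ 381
986^8 ≡ 381^2 = 145161 ≡ 210
986^16 ≡ 210^2 = 44100 ≡ 869
986^32 ≡ 869^2 = 755161 ≡ 2433
986^64 ≡ 2433^2 = 5919489 ≡ 1928
986^128 ≡ 1928^2 = 3717184 ≡ 1861
986^256 ≡ 1861^2 = 3463321 ≡ 2298
332 = 256 + 64 + 8 + 4, so 986^332 ≡ 2298·1928·210·381 ≡ 741 (mod 2543)
1309·741 = 969969 ≡ 1086 (mod 2543)
1086 ≡ 1086 (mod 2543), so the signature is genuine.

accept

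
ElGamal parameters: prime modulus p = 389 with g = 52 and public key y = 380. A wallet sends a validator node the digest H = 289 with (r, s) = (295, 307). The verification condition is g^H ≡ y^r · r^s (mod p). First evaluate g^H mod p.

41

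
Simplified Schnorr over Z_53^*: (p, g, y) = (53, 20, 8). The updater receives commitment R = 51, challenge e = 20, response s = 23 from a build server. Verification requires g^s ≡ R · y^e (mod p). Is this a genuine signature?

g^s mod p:
20^2 = 400 ≡ 29
20^4 ≡ 29^2 = 841 ≡ 46
20^8 ≡ 46^2 = 2116 ≡ 49
20^16 ≡ 49^2 = 2401 ≡ 16
23 = 16 + 4 + 2 + 1, so 20^23 ≡ 16·46·29·20 ≡ 18 (mod 53)
R · y^e mod p:
8^2 = 64 ≡ 11
8^4 ≡ 11^2 = 121 ≡ 15
8^8 ≡ 15^2 = 225 ≡ 13
8^16 ≡ 13^2 = 169 ≡ 10
20 = 16 + 4, so 8^20 ≡ 10·15 ≡ 44 (mod 53)
51·44 = 2244 ≡ 18 (mod 53)
18 ≡ 18 (mod 53); signature holds.

genuine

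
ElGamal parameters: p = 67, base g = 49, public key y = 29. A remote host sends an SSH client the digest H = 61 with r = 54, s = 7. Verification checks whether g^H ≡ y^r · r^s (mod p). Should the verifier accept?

accept

Left side g^H mod p:
Squares mod 67: 49^1≡49, 49^2≡56, 49^4≡54, 49^8≡35, 49^16≡19, 49^32≡26
61 = 32 + 16 + 8 + 4 + 1, so 49^61 ≡ 26·19·35·54·49 ≡ 65 (mod 67)
Right side y^r · r^s mod p:
Squares mod 67: 29^1≡29, 29^2≡37, 29^4≡29, 29^8≡37, 29^16≡29, 29^32≡37
54 = 32 + 16 + 4 + 2, so 29^54 ≡ 37·29·29·37 ≡ 1 (mod 67)
Squares mod 67: 54^1≡54, 54^2≡35, 54^4≡19
7 = 4 + 2 + 1, so 54^7 ≡ 19·35·54 ≡ 65 (mod 67)
1·65 = 65 ≡ 65 (mod 67)
65 ≡ 65 (mod 67), so the signature is genuine.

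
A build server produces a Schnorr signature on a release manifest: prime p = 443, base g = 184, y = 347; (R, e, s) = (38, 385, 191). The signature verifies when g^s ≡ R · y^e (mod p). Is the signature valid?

valid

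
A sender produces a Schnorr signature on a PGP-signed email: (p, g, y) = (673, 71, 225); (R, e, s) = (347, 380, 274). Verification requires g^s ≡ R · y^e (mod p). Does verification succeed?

g^s mod p:
71^2 = 5041 ≡ 330
71^4 ≡ 330^2 = 108900 ≡ 547
71^8 ≡ 547^2 = 299209 ≡ 397
71^16 ≡ 397^2 = 157609 ≡ 127
71^32 ≡ 127^2 = 16129 ≡ 650
71^64 ≡ 650^2 = 422500 ≡ 529
71^128 ≡ 529^2 = 279841 ≡ 546
71^256 ≡ 546^2 = 298116 ≡ 650
274 = 256 + 16 + 2, so 71^274 ≡ 650·127·330 ≡ 479 (mod 673)
R · y^e mod p:
225^2 = 50625 ≡ 150
225^4 ≡ 150^2 = 22500 ≡ 291
225^8 ≡ 291^2 = 84681 ≡ 556
225^16 ≡ 556^2 = 309136 ≡ 229
225^32 ≡ 229^2 = 52441 ≡ 620
225^64 ≡ 620^2 = 384400 ≡ 117
225^128 ≡ 117^2 = 13689 ≡ 229
225^256 ≡ 229^2 = 52441 ≡ 620
380 = 256 + 64 + 32 + 16 + 8 + 4, so 225^380 ≡ 620·117·620·229·556·291 ≡ 178 (mod 673)
347·178 = 61766 ≡ 523 (mod 673)
479 ≠ 523; the check fails.

fails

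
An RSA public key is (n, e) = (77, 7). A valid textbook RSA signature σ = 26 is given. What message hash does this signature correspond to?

5

Squares mod 77: σ^1≡26, σ^2≡60, σ^4≡58
7 = 4 + 2 + 1, so σ^7 ≡ 58·60·26 ≡ 5 (mod 77)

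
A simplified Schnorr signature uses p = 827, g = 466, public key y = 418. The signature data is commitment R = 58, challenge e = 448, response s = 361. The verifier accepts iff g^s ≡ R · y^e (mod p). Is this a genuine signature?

g^s mod p:
Squares mod 827: 466^1≡466, 466^2≡482, 466^4≡764, 466^8≡661, 466^16≡265, 466^32≡757, 466^64≡765, 466^128≡536, 466^256≡327
361 = 256 + 64 + 32 + 8 + 1, so 466^361 ≡ 327·765·757·661·466 ≡ 142 (mod 827)
R · y^e mod p:
Squares mod 827: 418^1≡418, 418^2≡227, 418^4≡255, 418^8≡519, 418^16≡586, 418^32≡191, 418^64≡93, 418^128≡379, 418^256≡570
448 = 256 + 128 + 64, so 418^448 ≡ 570·379·93 ≡ 479 (mod 827)
58·479 = 27782 ≡ 491 (mod 827)
142 ≠ 491; the check fails.

forged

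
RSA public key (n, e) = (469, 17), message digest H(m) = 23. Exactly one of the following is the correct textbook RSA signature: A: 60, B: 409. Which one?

Candidate A: 60^2 = 3600 ≡ 317; 60^4 ≡ 317^2 = 100489 ≡ 123; 60^8 ≡ 123^2 = 15129 ≡ 121; 60^16 ≡ 121^2 = 14641 ≡ 102; 17 = 16 + 1, so 60^17 ≡ 102·60 ≡ 23 (mod 469)
  → matches H(m) = 23
Candidate B: 409^2 = 167281 ≡ 317; 409^4 ≡ 317^2 = 100489 ≡ 123; 409^8 ≡ 123^2 = 15129 ≡ 121; 409^16 ≡ 121^2 = 14641 ≡ 102; 17 = 16 + 1, so 409^17 ≡ 102·409 ≡ 446 (mod 469)

A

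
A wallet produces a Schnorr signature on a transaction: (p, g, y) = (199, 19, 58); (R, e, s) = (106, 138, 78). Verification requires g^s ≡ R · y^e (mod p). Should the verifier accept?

reject

g^s mod p:
19^2 = 361 ≡ 162
19^4 ≡ 162^2 = 26244 ≡ 175
19^8 ≡ 175^2 = 30625 ≡ 178
19^16 ≡ 178^2 = 31684 ≡ 43
19^32 ≡ 43^2 = 1849 ≡ 58
19^64 ≡ 58^2 = 3364 ≡ 180
78 = 64 + 8 + 4 + 2, so 19^78 ≡ 180·178·175·162 ≡ 92 (mod 199)
R · y^e mod p:
58^2 = 3364 ≡ 180
58^4 ≡ 180^2 = 32400 ≡ 162
58^8 ≡ 162^2 = 26244 ≡ 175
58^16 ≡ 175^2 = 30625 ≡ 178
58^32 ≡ 178^2 = 31684 ≡ 43
58^64 ≡ 43^2 = 1849 ≡ 58
58^128 ≡ 58^2 = 3364 ≡ 180
138 = 128 + 8 + 2, so 58^138 ≡ 180·175·180 ≡ 92 (mod 199)
106·92 = 9752 ≡ 1 (mod 199)
92 ≠ 1; the check fails.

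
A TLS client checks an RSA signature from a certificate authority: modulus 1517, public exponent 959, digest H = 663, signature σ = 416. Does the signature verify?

σ^2 ≡ 416^2 = 173056 ≡ 118
σ^4 ≡ 118^2 = 13924 ≡ 271
σ^8 ≡ 271^2 = 73441 ≡ 625
σ^16 ≡ 625^2 = 390625 ≡ 756
σ^32 ≡ 756^2 = 571536 ≡ 1144
σ^64 ≡ 1144^2 = 1308736 ≡ 1082
σ^128 ≡ 1082^2 = 1170724 ≡ 1117
σ^256 ≡ 1117^2 = 1247689 ≡ 715
σ^512 ≡ 715^2 = 511225 ≡ 1513
959 = 512 + 256 + 128 + 32 + 16 + 8 + 4 + 2 + 1, so σ^959 ≡ 1513·715·1117·1144·756·625·271·118·416 ≡ 663 (mod 1517)
663 = H, so the signature checks out.

verifies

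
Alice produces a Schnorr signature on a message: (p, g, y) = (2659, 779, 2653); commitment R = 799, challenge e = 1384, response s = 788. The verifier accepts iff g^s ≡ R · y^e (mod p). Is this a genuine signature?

genuine

g^s mod p:
779^788 mod 2659 = 1518
R · y^e mod p:
2653^1384 mod 2659 = 145
799·145 = 115855 ≡ 1518 (mod 2659)
1518 ≡ 1518 (mod 2659); signature holds.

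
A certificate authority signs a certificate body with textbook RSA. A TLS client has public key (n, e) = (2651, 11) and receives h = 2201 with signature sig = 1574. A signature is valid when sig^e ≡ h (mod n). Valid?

sig^2 ≡ 1574^2 = 2477476 ≡ 1442
sig^4 ≡ 1442^2 = 2079364 ≡ 980
sig^8 ≡ 980^2 = 960400 ≡ 738
11 = 8 + 2 + 1, so sig^11 ≡ 738·1442·1574 ≡ 2201 (mod 2651)
sig^11 mod 2651 = 2201 matches h.

yes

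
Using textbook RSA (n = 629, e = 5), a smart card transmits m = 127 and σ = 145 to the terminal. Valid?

Squares mod 629: σ^1≡145, σ^2≡268, σ^4≡118
5 = 4 + 1, so σ^5 ≡ 118·145 ≡ 127 (mod 629)
127 = m, so the signature checks out.

yes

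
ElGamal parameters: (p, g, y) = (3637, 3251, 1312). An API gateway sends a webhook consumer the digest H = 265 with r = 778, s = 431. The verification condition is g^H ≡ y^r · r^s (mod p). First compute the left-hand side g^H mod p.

2439

3251^265 mod 3637 = 2439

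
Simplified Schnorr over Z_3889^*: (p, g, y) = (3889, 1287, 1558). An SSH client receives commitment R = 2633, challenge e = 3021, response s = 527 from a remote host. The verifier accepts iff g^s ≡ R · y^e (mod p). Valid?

yes

g^s mod p:
1287^2 = 1656369 ≡ 3544
1287^4 ≡ 3544^2 = 12559936 ≡ 2355
1287^8 ≡ 2355^2 = 5546025 ≡ 311
1287^16 ≡ 311^2 = 96721 ≡ 3385
1287^32 ≡ 3385^2 = 11458225 ≡ 1231
1287^64 ≡ 1231^2 = 1515361 ≡ 2540
1287^128 ≡ 2540^2 = 6451600 ≡ 3638
1287^256 ≡ 3638^2 = 13235044 ≡ 777
1287^512 ≡ 777^2 = 603729 ≡ 934
527 = 512 + 8 + 4 + 2 + 1, so 1287^527 ≡ 934·311·2355·3544·1287 ≡ 3768 (mod 3889)
R · y^e mod p:
1558^2 = 2427364 ≡ 628
1558^4 ≡ 628^2 = 394384 ≡ 1595
1558^8 ≡ 1595^2 = 2544025 ≡ 619
1558^16 ≡ 619^2 = 383161 ≡ 2039
1558^32 ≡ 2039^2 = 4157521 ≡ 180
1558^64 ≡ 180^2 = 32400 ≡ 1288
1558^128 ≡ 1288^2 = 1658944 ≡ 2230
1558^256 ≡ 2230^2 = 4972900 ≡ 2758
1558^512 ≡ 2758^2 = 7606564 ≡ 3569
1558^1024 ≡ 3569^2 = 12737761 ≡ 1286
1558^2048 ≡ 1286^2 = 1653796 ≡ 971
3021 = 2048 + 512 + 256 + 128 + 64 + 8 + 4 + 1, so 1558^3021 ≡ 971·3569·2758·2230·1288·619·1595·1558 ≡ 3886 (mod 3889)
2633·3886 = 10231838 ≡ 3768 (mod 3889)
3768 ≡ 3768 (mod 3889); signature holds.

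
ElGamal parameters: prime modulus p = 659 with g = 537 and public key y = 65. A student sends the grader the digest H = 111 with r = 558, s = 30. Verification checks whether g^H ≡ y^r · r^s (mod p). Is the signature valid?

Left side g^H mod p:
537^2 = 288369 ≡ 386
537^4 ≡ 386^2 = 148996 ≡ 62
537^8 ≡ 62^2 = 3844 ≡ 549
537^16 ≡ 549^2 = 301401 ≡ 238
537^32 ≡ 238^2 = 56644 ≡ 629
537^64 ≡ 629^2 = 395641 ≡ 241
111 = 64 + 32 + 8 + 4 + 2 + 1, so 537^111 ≡ 241·629·549·62·386·537 ≡ 179 (mod 659)
Right side y^r · r^s mod p:
65^2 = 4225 ≡ 271
65^4 ≡ 271^2 = 73441 ≡ 292
65^8 ≡ 292^2 = 85264 ≡ 253
65^16 ≡ 253^2 = 64009 ≡ 86
65^32 ≡ 86^2 = 7396 ≡ 147
65^64 ≡ 147^2 = 21609 ≡ 521
65^128 ≡ 521^2 = 271441 ≡ 592
65^256 ≡ 592^2 = 350464 ≡ 535
65^512 ≡ 535^2 = 286225 ≡ 219
558 = 512 + 32 + 8 + 4 + 2, so 65^558 ≡ 219·147·253·292·271 ≡ 375 (mod 659)
558^2 = 311364 ≡ 316
558^4 ≡ 316^2 = 99856 ≡ 347
558^8 ≡ 347^2 = 120409 ≡ 471
558^16 ≡ 471^2 = 221841 ≡ 417
30 = 16 + 8 + 4 + 2, so 558^30 ≡ 417·471·347·316 ≡ 519 (mod 659)
375·519 = 194625 ≡ 220 (mod 659)
179 ≠ 220, so verification fails.

invalid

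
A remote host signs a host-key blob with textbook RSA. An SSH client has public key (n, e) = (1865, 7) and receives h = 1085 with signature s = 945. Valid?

no

s^2 ≡ 945^2 = 893025 ≡ 1555
s^4 ≡ 1555^2 = 2418025 ≡ 985
7 = 4 + 2 + 1, so s^7 ≡ 985·1555·945 ≡ 780 (mod 1865)
The recovered value 780 does not match the digest 1085.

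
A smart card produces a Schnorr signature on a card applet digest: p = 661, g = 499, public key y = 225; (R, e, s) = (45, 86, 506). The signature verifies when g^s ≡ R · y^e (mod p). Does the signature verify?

does not verify

g^s mod p:
499^2 = 249001 ≡ 465
499^4 ≡ 465^2 = 216225 ≡ 78
499^8 ≡ 78^2 = 6084 ≡ 135
499^16 ≡ 135^2 = 18225 ≡ 378
499^32 ≡ 378^2 = 142884 ≡ 108
499^64 ≡ 108^2 = 11664 ≡ 427
499^128 ≡ 427^2 = 182329 ≡ 554
499^256 ≡ 554^2 = 306916 ≡ 212
506 = 256 + 128 + 64 + 32 + 16 + 8 + 2, so 499^506 ≡ 212·554·427·108·378·135·465 ≡ 280 (mod 661)
R · y^e mod p:
225^2 = 50625 ≡ 389
225^4 ≡ 389^2 = 151321 ≡ 613
225^8 ≡ 613^2 = 375769 ≡ 321
225^16 ≡ 321^2 = 103041 ≡ 586
225^32 ≡ 586^2 = 343396 ≡ 337
225^64 ≡ 337^2 = 113569 ≡ 538
86 = 64 + 16 + 4 + 2, so 225^86 ≡ 538·586·613·389 ≡ 129 (mod 661)
45·129 = 5805 ≡ 517 (mod 661)
280 ≠ 517; the check fails.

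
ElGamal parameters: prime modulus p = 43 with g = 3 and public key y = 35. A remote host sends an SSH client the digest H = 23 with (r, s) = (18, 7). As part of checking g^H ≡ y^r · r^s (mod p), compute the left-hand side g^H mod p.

34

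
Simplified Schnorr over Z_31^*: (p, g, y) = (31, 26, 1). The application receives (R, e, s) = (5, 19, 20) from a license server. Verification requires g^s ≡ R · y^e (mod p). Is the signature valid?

g^s mod p:
26^2 = 676 ≡ 25
26^4 ≡ 25^2 = 625 ≡ 5
26^8 ≡ 5^2 = 25
26^16 ≡ 25^2 = 625 ≡ 5
20 = 16 + 4, so 26^20 ≡ 5·5 ≡ 25 (mod 31)
R · y^e mod p:
1^2 = 1
1^4 ≡ 1^2 = 1
1^8 ≡ 1^2 = 1
1^16 ≡ 1^2 = 1
19 = 16 + 2 + 1, so 1^19 ≡ 1·1·1 ≡ 1 (mod 31)
5·1 = 5 ≡ 5 (mod 31)
25 ≠ 5; the check fails.

invalid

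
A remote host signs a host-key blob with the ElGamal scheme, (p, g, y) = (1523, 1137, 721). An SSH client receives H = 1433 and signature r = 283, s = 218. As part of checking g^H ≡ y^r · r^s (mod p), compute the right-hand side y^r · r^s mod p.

721^2 = 519841 ≡ 498
721^4 ≡ 498^2 = 248004 ≡ 1278
721^8 ≡ 1278^2 = 1633284 ≡ 628
721^16 ≡ 628^2 = 394384 ≡ 1450
721^32 ≡ 1450^2 = 2102500 ≡ 760
721^64 ≡ 760^2 = 577600 ≡ 383
721^128 ≡ 383^2 = 146689 ≡ 481
721^256 ≡ 481^2 = 231361 ≡ 1388
283 = 256 + 16 + 8 + 2 + 1, so 721^283 ≡ 1388·1450·628·498·721 ≡ 373 (mod 1523)
283^2 = 80089 ≡ 893
283^4 ≡ 893^2 = 797449 ≡ 920
283^8 ≡ 920^2 = 846400 ≡ 1135
283^16 ≡ 1135^2 = 1288225 ≡ 1290
283^32 ≡ 1290^2 = 1664100 ≡ 984
283^64 ≡ 984^2 = 968256 ≡ 1151
283^128 ≡ 1151^2 = 1324801 ≡ 1314
218 = 128 + 64 + 16 + 8 + 2, so 283^218 ≡ 1314·1151·1290·1135·893 ≡ 1083 (mod 1523)
y^r · r^s ≡ 373·1083 = 403959 ≡ 364 (mod 1523)

364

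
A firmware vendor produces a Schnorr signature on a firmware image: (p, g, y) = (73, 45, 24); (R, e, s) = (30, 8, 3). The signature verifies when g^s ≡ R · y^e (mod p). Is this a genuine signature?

g^s mod p:
45^2 = 2025 ≡ 54
3 = 2 + 1, so 45^3 ≡ 54·45 ≡ 21 (mod 73)
R · y^e mod p:
24^2 = 576 ≡ 65
24^4 ≡ 65^2 = 4225 ≡ 64
24^8 ≡ 64^2 = 4096 ≡ 8
30·8 = 240 ≡ 21 (mod 73)
21 ≡ 21 (mod 73); signature holds.

genuine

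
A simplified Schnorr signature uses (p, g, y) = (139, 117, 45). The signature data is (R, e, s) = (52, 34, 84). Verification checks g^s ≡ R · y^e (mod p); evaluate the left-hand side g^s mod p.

117^2 = 13689 ≡ 67
117^4 ≡ 67^2 = 4489 ≡ 41
117^8 ≡ 41^2 = 1681 ≡ 13
117^16 ≡ 13^2 = 169 ≡ 30
117^32 ≡ 30^2 = 900 ≡ 66
117^64 ≡ 66^2 = 4356 ≡ 47
84 = 64 + 16 + 4, so 117^84 ≡ 47·30·41 ≡ 125 (mod 139)

125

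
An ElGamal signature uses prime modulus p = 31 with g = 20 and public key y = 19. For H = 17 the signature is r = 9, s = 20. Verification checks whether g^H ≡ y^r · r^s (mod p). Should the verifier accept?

Left side g^H mod p:
20^2 = 400 ≡ 28
20^4 ≡ 28^2 = 784 ≡ 9
20^8 ≡ 9^2 = 81 ≡ 19
20^16 ≡ 19^2 = 361 ≡ 20
17 = 16 + 1, so 20^17 ≡ 20·20 ≡ 28 (mod 31)
Right side y^r · r^s mod p:
19^2 = 361 ≡ 20
19^4 ≡ 20^2 = 400 ≡ 28
19^8 ≡ 28^2 = 784 ≡ 9
9 = 8 + 1, so 19^9 ≡ 9·19 ≡ 16 (mod 31)
9^2 = 81 ≡ 19
9^4 ≡ 19^2 = 361 ≡ 20
9^8 ≡ 20^2 = 400 ≡ 28
9^16 ≡ 28^2 = 784 ≡ 9
20 = 16 + 4, so 9^20 ≡ 9·20 ≡ 25 (mod 31)
16·25 = 400 ≡ 28 (mod 31)
28 ≡ 28 (mod 31), so the signature is genuine.

accept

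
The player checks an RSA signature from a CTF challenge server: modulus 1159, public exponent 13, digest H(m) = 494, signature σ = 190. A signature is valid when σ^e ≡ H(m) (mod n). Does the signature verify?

does not verify

σ^2 ≡ 190^2 = 36100 ≡ 171
σ^4 ≡ 171^2 = 29241 ≡ 266
σ^8 ≡ 266^2 = 70756 ≡ 57
13 = 8 + 4 + 1, so σ^13 ≡ 57·266·190 ≡ 665 (mod 1159)
The recovered value 665 does not match the digest 494.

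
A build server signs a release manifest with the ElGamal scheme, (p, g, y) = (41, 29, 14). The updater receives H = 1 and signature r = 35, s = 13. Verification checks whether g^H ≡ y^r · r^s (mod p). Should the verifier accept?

reject

Left side g^H mod p:
29^1 mod 41 = 29
Right side y^r · r^s mod p:
14^2 = 196 ≡ 32
14^4 ≡ 32^2 = 1024 ≡ 40
14^8 ≡ 40^2 = 1600 ≡ 1
14^16 ≡ 1^2 = 1
14^32 ≡ 1^2 = 1
35 = 32 + 2 + 1, so 14^35 ≡ 1·32·14 ≡ 38 (mod 41)
35^2 = 1225 ≡ 36
35^4 ≡ 36^2 = 1296 ≡ 25
35^8 ≡ 25^2 = 625 ≡ 10
13 = 8 + 4 + 1, so 35^13 ≡ 10·25·35 ≡ 17 (mod 41)
38·17 = 646 ≡ 31 (mod 41)
29 ≠ 31, so verification fails.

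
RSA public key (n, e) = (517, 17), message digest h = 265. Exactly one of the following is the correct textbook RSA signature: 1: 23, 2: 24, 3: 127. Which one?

1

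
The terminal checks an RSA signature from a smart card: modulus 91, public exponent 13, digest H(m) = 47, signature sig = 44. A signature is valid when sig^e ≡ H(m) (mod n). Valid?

Squares mod 91: sig^1≡44, sig^2≡25, sig^4≡79, sig^8≡53
13 = 8 + 4 + 1, so sig^13 ≡ 53·79·44 ≡ 44 (mod 91)
The recovered value 44 does not match the digest 47.

no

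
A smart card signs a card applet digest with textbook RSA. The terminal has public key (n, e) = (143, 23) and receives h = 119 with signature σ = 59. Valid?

σ^2 ≡ 59^2 = 3481 ≡ 49
σ^4 ≡ 49^2 = 2401 ≡ 113
σ^8 ≡ 113^2 = 12769 ≡ 42
σ^16 ≡ 42^2 = 1764 ≡ 48
23 = 16 + 4 + 2 + 1, so σ^23 ≡ 48·113·49·59 ≡ 119 (mod 143)
σ^23 mod 143 = 119 matches h.

yes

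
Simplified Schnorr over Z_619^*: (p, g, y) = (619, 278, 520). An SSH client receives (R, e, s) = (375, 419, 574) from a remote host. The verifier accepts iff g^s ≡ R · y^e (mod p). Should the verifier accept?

g^s mod p:
278^2 = 77284 ≡ 528
278^4 ≡ 528^2 = 278784 ≡ 234
278^8 ≡ 234^2 = 54756 ≡ 284
278^16 ≡ 284^2 = 80656 ≡ 186
278^32 ≡ 186^2 = 34596 ≡ 551
278^64 ≡ 551^2 = 303601 ≡ 291
278^128 ≡ 291^2 = 84681 ≡ 497
278^256 ≡ 497^2 = 247009 ≡ 28
278^512 ≡ 28^2 = 784 ≡ 165
574 = 512 + 32 + 16 + 8 + 4 + 2, so 278^574 ≡ 165·551·186·284·234·528 ≡ 207 (mod 619)
R · y^e mod p:
520^2 = 270400 ≡ 516
520^4 ≡ 516^2 = 266256 ≡ 86
520^8 ≡ 86^2 = 7396 ≡ 587
520^16 ≡ 587^2 = 344569 ≡ 405
520^32 ≡ 405^2 = 164025 ≡ 609
520^64 ≡ 609^2 = 370881 ≡ 100
520^128 ≡ 100^2 = 10000 ≡ 96
520^256 ≡ 96^2 = 9216 ≡ 550
419 = 256 + 128 + 32 + 2 + 1, so 520^419 ≡ 550·96·609·516·520 ≡ 194 (mod 619)
375·194 = 72750 ≡ 327 (mod 619)
207 ≠ 327; the check fails.

reject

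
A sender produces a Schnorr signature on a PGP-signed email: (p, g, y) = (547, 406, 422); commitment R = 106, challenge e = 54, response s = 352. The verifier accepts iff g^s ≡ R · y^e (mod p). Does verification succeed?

fails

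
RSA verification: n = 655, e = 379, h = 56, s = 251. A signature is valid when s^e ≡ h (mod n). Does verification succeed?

Squares mod 655: s^1≡251, s^2≡121, s^4≡231, s^8≡306, s^16≡626, s^32≡186, s^64≡536, s^128≡406, s^256≡431
379 = 256 + 64 + 32 + 16 + 8 + 2 + 1, so s^379 ≡ 431·536·186·626·306·121·251 ≡ 56 (mod 655)
s^379 mod 655 = 56 matches h.

passes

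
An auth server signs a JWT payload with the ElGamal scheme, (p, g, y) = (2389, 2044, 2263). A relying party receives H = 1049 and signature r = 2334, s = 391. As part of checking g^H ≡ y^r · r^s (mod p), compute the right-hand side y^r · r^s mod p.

2263^2 = 5121169 ≡ 1542
2263^4 ≡ 1542^2 = 2377764 ≡ 709
2263^8 ≡ 709^2 = 502681 ≡ 991
2263^16 ≡ 991^2 = 982081 ≡ 202
2263^32 ≡ 202^2 = 40804 ≡ 191
2263^64 ≡ 191^2 = 36481 ≡ 646
2263^128 ≡ 646^2 = 417316 ≡ 1630
2263^256 ≡ 1630^2 = 2656900 ≡ 332
2263^512 ≡ 332^2 = 110224 ≡ 330
2263^1024 ≡ 330^2 = 108900 ≡ 1395
2263^2048 ≡ 1395^2 = 1946025 ≡ 1379
2334 = 2048 + 256 + 16 + 8 + 4 + 2, so 2263^2334 ≡ 1379·332·202·991·709·1542 ≡ 1796 (mod 2389)
2334^2 = 5447556 ≡ 636
2334^4 ≡ 636^2 = 404496 ≡ 755
2334^8 ≡ 755^2 = 570025 ≡ 1443
2334^16 ≡ 1443^2 = 2082249 ≡ 1430
2334^32 ≡ 1430^2 = 2044900 ≡ 2305
2334^64 ≡ 2305^2 = 5313025 ≡ 2278
2334^128 ≡ 2278^2 = 5189284 ≡ 376
2334^256 ≡ 376^2 = 141376 ≡ 425
391 = 256 + 128 + 4 + 2 + 1, so 2334^391 ≡ 425·376·755·636·2334 ≡ 1210 (mod 2389)
y^r · r^s ≡ 1796·1210 = 2173160 ≡ 1559 (mod 2389)

1559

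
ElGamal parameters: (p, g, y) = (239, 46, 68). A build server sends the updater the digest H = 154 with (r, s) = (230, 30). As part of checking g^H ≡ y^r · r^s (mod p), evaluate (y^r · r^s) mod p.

75

Squares mod 239: 68^1≡68, 68^2≡83, 68^4≡197, 68^8≡91, 68^16≡155, 68^32≡125, 68^64≡90, 68^128≡213
230 = 128 + 64 + 32 + 4 + 2, so 68^230 ≡ 213·90·125·197·83 ≡ 218 (mod 239)
Squares mod 239: 230^1≡230, 230^2≡81, 230^4≡108, 230^8≡192, 230^16≡58
30 = 16 + 8 + 4 + 2, so 230^30 ≡ 58·192·108·81 ≡ 133 (mod 239)
y^r · r^s ≡ 218·133 = 28994 ≡ 75 (mod 239)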